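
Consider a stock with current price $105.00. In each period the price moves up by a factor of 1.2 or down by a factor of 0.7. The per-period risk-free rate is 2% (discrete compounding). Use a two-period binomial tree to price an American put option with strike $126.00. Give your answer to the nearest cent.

Risk-neutral probability p = (1 + 0.02 − 0.7)/(1.2 − 0.7) = 0.3200/0.5000 = 0.6400
Terminal stock prices: S_uu = 151.2, S_ud = 88.2, S_dd = 51.45
Terminal payoffs (K − S): max(-25.2, 0) = 0, max(37.8, 0) = 37.8, max(74.55, 0) = 74.55
Node u (S = 126): continuation = 1/1.02·[0.6400·0.0000 + 0.3600·37.8000] = 13.3412; exercise value = 0.0000 ≤ continuation, so V_u = 13.3412
Node d (S = 73.5): continuation = 1/1.02·[0.6400·37.8000 + 0.3600·74.5500] = 50.0294; exercise value = 52.5000 > continuation, so V_d = 52.5000 (exercise)
Node 0 (S = 105): continuation = 1/1.02·[0.6400·13.3412 + 0.3600·52.5000] = 26.9003; exercise value = 21.0000 ≤ continuation, so V_0 = 26.9003

$26.90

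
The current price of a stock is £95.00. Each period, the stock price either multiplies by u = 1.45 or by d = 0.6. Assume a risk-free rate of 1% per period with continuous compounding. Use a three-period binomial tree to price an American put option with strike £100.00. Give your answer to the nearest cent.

Risk-neutral probability p = (e^0.01 − 0.6)/(1.45 − 0.6) = 0.4101/0.8500 = 0.4824
Terminal stock prices: S_uuu = 289.6, S_uud = 119.8, S_udd = 49.59, S_ddd = 20.52
Terminal payoffs (K − S): max(-189.6, 0) = 0, max(-19.84, 0) = 0, max(50.41, 0) = 50.41, max(79.48, 0) = 79.48
Node uu (S = 199.7): continuation = e^(−0.01)·[0.4824·0.0000 + 0.5176·0.0000] = 0.0000; exercise value = 0.0000 ≤ continuation, so V_uu = 0.0000
Node ud (S = 82.65): continuation = e^(−0.01)·[0.4824·0.0000 + 0.5176·50.4100] = 25.8320; exercise value = 17.3500 ≤ continuation, so V_ud = 25.8320
Node dd (S = 34.2): continuation = e^(−0.01)·[0.4824·50.4100 + 0.5176·79.4800] = 64.8050; exercise value = 65.8000 > continuation, so V_dd = 65.8000 (exercise)
Node u (S = 137.8): continuation = e^(−0.01)·[0.4824·0.0000 + 0.5176·25.8320] = 13.2373; exercise value = 0.0000 ≤ continuation, so V_u = 13.2373
Node d (S = 57): continuation = e^(−0.01)·[0.4824·25.8320 + 0.5176·65.8000] = 46.0561; exercise value = 43.0000 ≤ continuation, so V_d = 46.0561
Node 0 (S = 95): continuation = e^(−0.01)·[0.4824·13.2373 + 0.5176·46.0561] = 29.9232; exercise value = 5.0000 ≤ continuation, so V_0 = 29.9232

£29.92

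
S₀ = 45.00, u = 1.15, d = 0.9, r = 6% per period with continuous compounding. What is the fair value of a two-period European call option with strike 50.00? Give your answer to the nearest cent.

3.54

Risk-neutral probability p = (e^0.06 − 0.9)/(1.15 − 0.9) = 0.1618/0.2500 = 0.6473
Terminal stock prices: S_uu = 59.51, S_ud = 46.57, S_dd = 36.45
Terminal payoffs (S − K): max(9.512, 0) = 9.512, max(-3.425, 0) = 0, max(-13.55, 0) = 0
Node u (S = 51.75): V_u = e^(−0.06)·[0.6473·9.5125 + 0.3527·0.0000] = 5.7993
Node d (S = 40.5): V_d = e^(−0.06)·[0.6473·0.0000 + 0.3527·0.0000] = 0.0000
Node 0 (S = 45): V_0 = e^(−0.06)·[0.6473·5.7993 + 0.3527·0.0000] = 3.5355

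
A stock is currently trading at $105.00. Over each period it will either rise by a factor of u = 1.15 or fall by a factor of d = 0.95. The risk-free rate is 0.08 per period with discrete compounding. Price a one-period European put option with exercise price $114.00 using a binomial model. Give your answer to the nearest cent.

Risk-neutral probability p = (1 + 0.08 − 0.95)/(1.15 − 0.95) = 0.1300/0.2000 = 0.6500
Terminal stock prices: S_u = 120.7, S_d = 99.75
Terminal payoffs (K − S): max(-6.75, 0) = 0, max(14.25, 0) = 14.25
Node 0 (S = 105): V_0 = 1/1.08·[0.6500·0.0000 + 0.3500·14.2500] = 4.6181

$4.62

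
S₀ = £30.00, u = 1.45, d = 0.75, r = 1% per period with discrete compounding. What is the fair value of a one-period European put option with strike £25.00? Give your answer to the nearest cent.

Risk-neutral probability p = (1 + 0.01 − 0.75)/(1.45 − 0.75) = 0.2600/0.7000 = 0.3714
Terminal stock prices: S_u = 43.5, S_d = 22.5
Terminal payoffs (K − S): max(-18.5, 0) = 0, max(2.5, 0) = 2.5
Node 0 (S = 30): V_0 = 1/1.01·[0.3714·0.0000 + 0.6286·2.5000] = 1.5559

£1.56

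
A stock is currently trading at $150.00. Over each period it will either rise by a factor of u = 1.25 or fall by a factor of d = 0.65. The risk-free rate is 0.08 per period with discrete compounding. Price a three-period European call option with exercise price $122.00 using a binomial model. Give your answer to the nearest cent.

Risk-neutral probability p = (1 + 0.08 − 0.65)/(1.25 − 0.65) = 0.4300/0.6000 = 0.7167
Terminal stock prices: S_uuu = 293, S_uud = 152.3, S_udd = 79.22, S_ddd = 41.19
Terminal payoffs (S − K): max(171, 0) = 171, max(30.34, 0) = 30.34, max(-42.78, 0) = 0, max(-80.81, 0) = 0
Node uu (S = 234.4): V_uu = 1/1.08·[0.7167·170.9688 + 0.2833·30.3438] = 121.4120
Node ud (S = 121.9): V_ud = 1/1.08·[0.7167·30.3438 + 0.2833·0.0000] = 20.1355
Node dd (S = 63.38): V_dd = 1/1.08·[0.7167·0.0000 + 0.2833·0.0000] = 0.0000
Node u (S = 187.5): V_u = 1/1.08·[0.7167·121.4120 + 0.2833·20.1355] = 85.8491
Node d (S = 97.5): V_d = 1/1.08·[0.7167·20.1355 + 0.2833·0.0000] = 13.3615
Node 0 (S = 150): V_0 = 1/1.08·[0.7167·85.8491 + 0.2833·13.3615] = 60.4731

$60.47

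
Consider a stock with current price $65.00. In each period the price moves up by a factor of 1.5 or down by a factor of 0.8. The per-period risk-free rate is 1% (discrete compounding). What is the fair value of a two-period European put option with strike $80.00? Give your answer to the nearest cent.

Risk-neutral probability p = (1 + 0.01 − 0.8)/(1.5 − 0.8) = 0.2100/0.7000 = 0.3000
Terminal stock prices: S_uu = 146.2, S_ud = 78, S_dd = 41.6
Terminal payoffs (K − S): max(-66.25, 0) = 0, max(2, 0) = 2, max(38.4, 0) = 38.4
Node u (S = 97.5): V_u = 1/1.01·[0.3000·0.0000 + 0.7000·2.0000] = 1.3861
Node d (S = 52): V_d = 1/1.01·[0.3000·2.0000 + 0.7000·38.4000] = 27.2079
Node 0 (S = 65): V_0 = 1/1.01·[0.3000·1.3861 + 0.7000·27.2079] = 19.2687

$19.27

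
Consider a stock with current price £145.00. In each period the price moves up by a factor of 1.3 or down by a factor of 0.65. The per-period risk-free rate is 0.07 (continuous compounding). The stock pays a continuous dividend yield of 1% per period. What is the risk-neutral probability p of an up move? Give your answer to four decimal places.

Per-period risk-free factor R = e^0.07 = 1.0725; dividend-adjusted growth = e^(0.07−0.01) = 1.0618.
Risk-neutral probability p = (1.0618 − 0.65)/(1.3 − 0.65) = 0.4118/0.6500 = 0.6336

p = 0.6336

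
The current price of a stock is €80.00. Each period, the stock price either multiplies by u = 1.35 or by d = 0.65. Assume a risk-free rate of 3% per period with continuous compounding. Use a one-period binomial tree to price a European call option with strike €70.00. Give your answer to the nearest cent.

€20.04

Risk-neutral probability p = (e^0.03 − 0.65)/(1.35 − 0.65) = 0.3805/0.7000 = 0.5435
Terminal stock prices: S_u = 108, S_d = 52
Terminal payoffs (S − K): max(38, 0) = 38, max(-18, 0) = 0
Node 0 (S = 80): V_0 = e^(−0.03)·[0.5435·38.0000 + 0.4565·0.0000] = 20.0429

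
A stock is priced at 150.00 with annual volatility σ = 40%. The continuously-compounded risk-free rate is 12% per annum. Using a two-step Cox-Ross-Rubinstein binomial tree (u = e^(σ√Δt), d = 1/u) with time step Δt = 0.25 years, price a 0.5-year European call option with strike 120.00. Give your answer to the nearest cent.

CRR parameters: u = e^(σ√Δt) = e^(0.4·√0.25) = 1.2214, d = 1/u = 0.8187
Per-period rate: rΔt = 0.12·0.25 = 0.03, so R = e^0.03 = 1.0305
Risk-neutral probability p = (e^0.03 − 0.8187)/(1.2214 − 0.8187) = 0.2117/0.4027 = 0.5258
Terminal stock prices: S_uu = 223.8, S_ud = 150, S_dd = 100.5
Terminal payoffs (S − K): max(103.8, 0) = 103.8, max(30, 0) = 30, max(-19.45, 0) = 0
Node u (S = 183.2): V_u = e^(−0.03)·[0.5258·103.7737 + 0.4742·30.0000] = 66.7569
Node d (S = 122.8): V_d = e^(−0.03)·[0.5258·30.0000 + 0.4742·0.0000] = 15.3077
Node 0 (S = 150): V_0 = e^(−0.03)·[0.5258·66.7569 + 0.4742·15.3077] = 41.1077

41.11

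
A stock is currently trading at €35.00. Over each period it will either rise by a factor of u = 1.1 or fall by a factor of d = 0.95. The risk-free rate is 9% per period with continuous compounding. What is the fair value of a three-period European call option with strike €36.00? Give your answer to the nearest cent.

€7.52

Risk-neutral probability p = (e^0.09 − 0.95)/(1.1 − 0.95) = 0.1442/0.1500 = 0.9612
Terminal stock prices: S_uuu = 46.59, S_uud = 40.23, S_udd = 34.75, S_ddd = 30.01
Terminal payoffs (S − K): max(10.59, 0) = 10.59, max(4.233, 0) = 4.233, max(-1.254, 0) = 0, max(-5.992, 0) = 0
Node uu (S = 42.35): V_uu = e^(−0.09)·[0.9612·10.5850 + 0.0388·4.2325] = 9.4485
Node ud (S = 36.57): V_ud = e^(−0.09)·[0.9612·4.2325 + 0.0388·0.0000] = 3.7180
Node dd (S = 31.59): V_dd = e^(−0.09)·[0.9612·0.0000 + 0.0388·0.0000] = 0.0000
Node u (S = 38.5): V_u = e^(−0.09)·[0.9612·9.4485 + 0.0388·3.7180] = 8.4319
Node d (S = 33.25): V_d = e^(−0.09)·[0.9612·3.7180 + 0.0388·0.0000] = 3.2660
Node 0 (S = 35): V_0 = e^(−0.09)·[0.9612·8.4319 + 0.0388·3.2660] = 7.5228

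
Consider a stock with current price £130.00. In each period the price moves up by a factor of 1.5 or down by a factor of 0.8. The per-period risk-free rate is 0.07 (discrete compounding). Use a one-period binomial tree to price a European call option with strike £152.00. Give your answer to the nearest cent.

£15.50

Risk-neutral probability p = (1 + 0.07 − 0.8)/(1.5 − 0.8) = 0.2700/0.7000 = 0.3857
Terminal stock prices: S_u = 195, S_d = 104
Terminal payoffs (S − K): max(43, 0) = 43, max(-48, 0) = 0
Node 0 (S = 130): V_0 = 1/1.07·[0.3857·43.0000 + 0.6143·0.0000] = 15.5007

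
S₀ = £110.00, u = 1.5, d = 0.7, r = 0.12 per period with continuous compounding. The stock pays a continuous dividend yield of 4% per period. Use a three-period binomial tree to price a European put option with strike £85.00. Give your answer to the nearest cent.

Per-period risk-free factor R = e^0.12 = 1.1275; dividend-adjusted growth = e^(0.12−0.04) = 1.0833.
Risk-neutral probability p = (1.0833 − 0.7)/(1.5 − 0.7) = 0.3833/0.8000 = 0.4791
Terminal stock prices: S_uuu = 371.2, S_uud = 173.2, S_udd = 80.85, S_ddd = 37.73
Terminal payoffs (K − S): max(-286.2, 0) = 0, max(-88.25, 0) = 0, max(4.15, 0) = 4.15, max(47.27, 0) = 47.27
Node uu (S = 247.5): V_uu = e^(−0.12)·[0.4791·0.0000 + 0.5209·0.0000] = 0.0000
Node ud (S = 115.5): V_ud = e^(−0.12)·[0.4791·0.0000 + 0.5209·4.1500] = 1.9173
Node dd (S = 53.9): V_dd = e^(−0.12)·[0.4791·4.1500 + 0.5209·47.2700] = 23.6017
Node u (S = 165): V_u = e^(−0.12)·[0.4791·0.0000 + 0.5209·1.9173] = 0.8858
Node d (S = 77): V_d = e^(−0.12)·[0.4791·1.9173 + 0.5209·23.6017] = 11.7184
Node 0 (S = 110): V_0 = e^(−0.12)·[0.4791·0.8858 + 0.5209·11.7184] = 5.7902

£5.79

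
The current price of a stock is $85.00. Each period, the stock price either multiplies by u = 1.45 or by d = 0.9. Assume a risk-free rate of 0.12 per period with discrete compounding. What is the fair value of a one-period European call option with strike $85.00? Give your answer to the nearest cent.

Risk-neutral probability p = (1 + 0.12 − 0.9)/(1.45 − 0.9) = 0.2200/0.5500 = 0.4000
Terminal stock prices: S_u = 123.2, S_d = 76.5
Terminal payoffs (S − K): max(38.25, 0) = 38.25, max(-8.5, 0) = 0
Node 0 (S = 85): V_0 = 1/1.12·[0.4000·38.2500 + 0.6000·0.0000] = 13.6607

$13.66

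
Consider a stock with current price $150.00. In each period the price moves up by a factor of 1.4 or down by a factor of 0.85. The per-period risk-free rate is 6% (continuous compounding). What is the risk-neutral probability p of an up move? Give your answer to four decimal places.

Risk-neutral probability p = (e^0.06 − 0.85)/(1.4 − 0.85) = 0.2118/0.5500 = 0.3852

p = 0.3852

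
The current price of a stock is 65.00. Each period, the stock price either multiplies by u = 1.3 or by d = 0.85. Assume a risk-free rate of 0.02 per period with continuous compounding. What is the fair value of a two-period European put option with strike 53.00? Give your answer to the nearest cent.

Risk-neutral probability p = (e^0.02 − 0.85)/(1.3 − 0.85) = 0.1702/0.4500 = 0.3782
Terminal stock prices: S_uu = 109.9, S_ud = 71.83, S_dd = 46.96
Terminal payoffs (K − S): max(-56.85, 0) = 0, max(-18.83, 0) = 0, max(6.038, 0) = 6.038
Node u (S = 84.5): V_u = e^(−0.02)·[0.3782·0.0000 + 0.6218·0.0000] = 0.0000
Node d (S = 55.25): V_d = e^(−0.02)·[0.3782·0.0000 + 0.6218·6.0375] = 3.6796
Node 0 (S = 65): V_0 = e^(−0.02)·[0.3782·0.0000 + 0.6218·3.6796] = 2.2426

2.24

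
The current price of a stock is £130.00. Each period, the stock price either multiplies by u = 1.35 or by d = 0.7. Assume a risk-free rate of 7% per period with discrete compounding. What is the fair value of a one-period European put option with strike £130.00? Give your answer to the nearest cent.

Risk-neutral probability p = (1 + 0.07 − 0.7)/(1.35 − 0.7) = 0.3700/0.6500 = 0.5692
Terminal stock prices: S_u = 175.5, S_d = 91
Terminal payoffs (K − S): max(-45.5, 0) = 0, max(39, 0) = 39
Node 0 (S = 130): V_0 = 1/1.07·[0.5692·0.0000 + 0.4308·39.0000] = 15.7009

£15.70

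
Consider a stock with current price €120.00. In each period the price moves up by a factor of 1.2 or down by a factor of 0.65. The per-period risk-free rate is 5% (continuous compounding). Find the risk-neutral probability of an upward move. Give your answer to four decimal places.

p = 0.7296

Risk-neutral probability p = (e^0.05 − 0.65)/(1.2 − 0.65) = 0.4013/0.5500 = 0.7296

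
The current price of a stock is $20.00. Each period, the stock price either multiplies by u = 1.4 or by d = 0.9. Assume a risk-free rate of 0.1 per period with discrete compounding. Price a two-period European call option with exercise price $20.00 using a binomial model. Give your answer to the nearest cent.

Risk-neutral probability p = (1 + 0.1 − 0.9)/(1.4 − 0.9) = 0.2000/0.5000 = 0.4000
Terminal stock prices: S_uu = 39.2, S_ud = 25.2, S_dd = 16.2
Terminal payoffs (S − K): max(19.2, 0) = 19.2, max(5.2, 0) = 5.2, max(-3.8, 0) = 0
Node u (S = 28): V_u = 1/1.1·[0.4000·19.2000 + 0.6000·5.2000] = 9.8182
Node d (S = 18): V_d = 1/1.1·[0.4000·5.2000 + 0.6000·0.0000] = 1.8909
Node 0 (S = 20): V_0 = 1/1.1·[0.4000·9.8182 + 0.6000·1.8909] = 4.6017

$4.60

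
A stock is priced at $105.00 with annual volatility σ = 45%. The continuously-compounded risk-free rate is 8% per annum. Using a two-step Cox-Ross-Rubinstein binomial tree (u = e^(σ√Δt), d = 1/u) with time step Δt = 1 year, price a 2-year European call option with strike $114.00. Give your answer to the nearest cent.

CRR parameters: u = e^(σ√Δt) = e^(0.45·√1) = 1.5683, d = 1/u = 0.6376
Per-period rate: rΔt = 0.08·1 = 0.08, so R = e^0.08 = 1.0833
Risk-neutral probability p = (e^0.08 − 0.6376)/(1.5683 − 0.6376) = 0.4457/0.9307 = 0.4789
Terminal stock prices: S_uu = 258.3, S_ud = 105, S_dd = 42.69
Terminal payoffs (S − K): max(144.3, 0) = 144.3, max(-9, 0) = 0, max(-71.31, 0) = 0
Node u (S = 164.7): V_u = e^(−0.08)·[0.4789·144.2583 + 0.5211·0.0000] = 63.7672
Node d (S = 66.95): V_d = e^(−0.08)·[0.4789·0.0000 + 0.5211·0.0000] = 0.0000
Node 0 (S = 105): V_0 = e^(−0.08)·[0.4789·63.7672 + 0.5211·0.0000] = 28.1874

$28.19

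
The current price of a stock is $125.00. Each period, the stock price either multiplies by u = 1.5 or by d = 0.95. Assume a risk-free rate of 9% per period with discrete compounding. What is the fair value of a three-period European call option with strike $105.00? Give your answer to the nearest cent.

Risk-neutral probability p = (1 + 0.09 − 0.95)/(1.5 − 0.95) = 0.1400/0.5500 = 0.2545
Terminal stock prices: S_uuu = 421.9, S_uud = 267.2, S_udd = 169.2, S_ddd = 107.2
Terminal payoffs (S − K): max(316.9, 0) = 316.9, max(162.2, 0) = 162.2, max(64.22, 0) = 64.22, max(2.172, 0) = 2.172
Node uu (S = 281.2): V_uu = 1/1.09·[0.2545·316.8750 + 0.7455·162.1875] = 184.9197
Node ud (S = 178.1): V_ud = 1/1.09·[0.2545·162.1875 + 0.7455·64.2188] = 81.7947
Node dd (S = 112.8): V_dd = 1/1.09·[0.2545·64.2188 + 0.7455·2.1719] = 16.4822
Node u (S = 187.5): V_u = 1/1.09·[0.2545·184.9197 + 0.7455·81.7947] = 99.1236
Node d (S = 118.8): V_d = 1/1.09·[0.2545·81.7947 + 0.7455·16.4822] = 30.3736
Node 0 (S = 125): V_0 = 1/1.09·[0.2545·99.1236 + 0.7455·30.3736] = 43.9207

$43.92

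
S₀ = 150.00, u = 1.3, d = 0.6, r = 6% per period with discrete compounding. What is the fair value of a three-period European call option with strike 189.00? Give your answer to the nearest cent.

Risk-neutral probability p = (1 + 0.06 − 0.6)/(1.3 − 0.6) = 0.4600/0.7000 = 0.6571
Terminal stock prices: S_uuu = 329.6, S_uud = 152.1, S_udd = 70.2, S_ddd = 32.4
Terminal payoffs (S − K): max(140.6, 0) = 140.6, max(-36.9, 0) = 0, max(-118.8, 0) = 0, max(-156.6, 0) = 0
Node uu (S = 253.5): V_uu = 1/1.06·[0.6571·140.5500 + 0.3429·0.0000] = 87.1334
Node ud (S = 117): V_ud = 1/1.06·[0.6571·0.0000 + 0.3429·0.0000] = 0.0000
Node dd (S = 54): V_dd = 1/1.06·[0.6571·0.0000 + 0.3429·0.0000] = 0.0000
Node u (S = 195): V_u = 1/1.06·[0.6571·87.1334 + 0.3429·0.0000] = 54.0180
Node d (S = 90): V_d = 1/1.06·[0.6571·0.0000 + 0.3429·0.0000] = 0.0000
Node 0 (S = 150): V_0 = 1/1.06·[0.6571·54.0180 + 0.3429·0.0000] = 33.4883

33.49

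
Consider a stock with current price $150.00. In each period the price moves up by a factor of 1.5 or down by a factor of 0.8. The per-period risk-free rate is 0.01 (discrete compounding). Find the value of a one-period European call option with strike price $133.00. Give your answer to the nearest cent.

$27.33

Risk-neutral probability p = (1 + 0.01 − 0.8)/(1.5 − 0.8) = 0.2100/0.7000 = 0.3000
Terminal stock prices: S_u = 225, S_d = 120
Terminal payoffs (S − K): max(92, 0) = 92, max(-13, 0) = 0
Node 0 (S = 150): V_0 = 1/1.01·[0.3000·92.0000 + 0.7000·0.0000] = 27.3267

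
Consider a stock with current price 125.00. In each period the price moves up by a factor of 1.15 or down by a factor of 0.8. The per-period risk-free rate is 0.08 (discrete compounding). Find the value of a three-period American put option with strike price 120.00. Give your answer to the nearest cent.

4.41

Risk-neutral probability p = (1 + 0.08 − 0.8)/(1.15 − 0.8) = 0.2800/0.3500 = 0.8000
Terminal stock prices: S_uuu = 190.1, S_uud = 132.2, S_udd = 92, S_ddd = 64
Terminal payoffs (K − S): max(-70.11, 0) = 0, max(-12.25, 0) = 0, max(28, 0) = 28, max(56, 0) = 56
Node uu (S = 165.3): continuation = 1/1.08·[0.8000·0.0000 + 0.2000·0.0000] = 0.0000; exercise value = 0.0000 ≤ continuation, so V_uu = 0.0000
Node ud (S = 115): continuation = 1/1.08·[0.8000·0.0000 + 0.2000·28.0000] = 5.1852; exercise value = 5.0000 ≤ continuation, so V_ud = 5.1852
Node dd (S = 80): continuation = 1/1.08·[0.8000·28.0000 + 0.2000·56.0000] = 31.1111; exercise value = 40.0000 > continuation, so V_dd = 40.0000 (exercise)
Node u (S = 143.8): continuation = 1/1.08·[0.8000·0.0000 + 0.2000·5.1852] = 0.9602; exercise value = 0.0000 ≤ continuation, so V_u = 0.9602
Node d (S = 100): continuation = 1/1.08·[0.8000·5.1852 + 0.2000·40.0000] = 11.2483; exercise value = 20.0000 > continuation, so V_d = 20.0000 (exercise)
Node 0 (S = 125): continuation = 1/1.08·[0.8000·0.9602 + 0.2000·20.0000] = 4.4150; exercise value = 0.0000 ≤ continuation, so V_0 = 4.4150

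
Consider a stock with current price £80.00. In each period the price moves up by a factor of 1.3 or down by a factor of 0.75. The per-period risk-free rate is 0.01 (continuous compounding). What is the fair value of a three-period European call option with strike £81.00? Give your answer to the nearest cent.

Risk-neutral probability p = (e^0.01 − 0.75)/(1.3 − 0.75) = 0.2601/0.5500 = 0.4728
Terminal stock prices: S_uuu = 175.8, S_uud = 101.4, S_udd = 58.5, S_ddd = 33.75
Terminal payoffs (S − K): max(94.76, 0) = 94.76, max(20.4, 0) = 20.4, max(-22.5, 0) = 0, max(-47.25, 0) = 0
Node uu (S = 135.2): V_uu = e^(−0.01)·[0.4728·94.7600 + 0.5272·20.4000] = 55.0060
Node ud (S = 78): V_ud = e^(−0.01)·[0.4728·20.4000 + 0.5272·0.0000] = 9.5495
Node dd (S = 45): V_dd = e^(−0.01)·[0.4728·0.0000 + 0.5272·0.0000] = 0.0000
Node u (S = 104): V_u = e^(−0.01)·[0.4728·55.0060 + 0.5272·9.5495] = 30.7333
Node d (S = 60): V_d = e^(−0.01)·[0.4728·9.5495 + 0.5272·0.0000] = 4.4703
Node 0 (S = 80): V_0 = e^(−0.01)·[0.4728·30.7333 + 0.5272·4.4703] = 16.7199

£16.72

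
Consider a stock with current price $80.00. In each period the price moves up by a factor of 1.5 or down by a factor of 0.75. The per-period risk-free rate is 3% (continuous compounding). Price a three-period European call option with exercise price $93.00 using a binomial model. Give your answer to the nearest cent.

$18.54

Risk-neutral probability p = (e^0.03 − 0.75)/(1.5 − 0.75) = 0.2805/0.7500 = 0.3739
Terminal stock prices: S_uuu = 270, S_uud = 135, S_udd = 67.5, S_ddd = 33.75
Terminal payoffs (S − K): max(177, 0) = 177, max(42, 0) = 42, max(-25.5, 0) = 0, max(-59.25, 0) = 0
Node uu (S = 180): V_uu = e^(−0.03)·[0.3739·177.0000 + 0.6261·42.0000] = 89.7486
Node ud (S = 90): V_ud = e^(−0.03)·[0.3739·42.0000 + 0.6261·0.0000] = 15.2413
Node dd (S = 45): V_dd = e^(−0.03)·[0.3739·0.0000 + 0.6261·0.0000] = 0.0000
Node u (S = 120): V_u = e^(−0.03)·[0.3739·89.7486 + 0.6261·15.2413] = 41.8286
Node d (S = 60): V_d = e^(−0.03)·[0.3739·15.2413 + 0.6261·0.0000] = 5.5309
Node 0 (S = 80): V_0 = e^(−0.03)·[0.3739·41.8286 + 0.6261·5.5309] = 18.5394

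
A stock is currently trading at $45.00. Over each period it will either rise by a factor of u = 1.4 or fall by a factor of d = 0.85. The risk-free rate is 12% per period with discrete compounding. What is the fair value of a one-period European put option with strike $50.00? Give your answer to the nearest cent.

$5.34

Risk-neutral probability p = (1 + 0.12 − 0.85)/(1.4 − 0.85) = 0.2700/0.5500 = 0.4909
Terminal stock prices: S_u = 63, S_d = 38.25
Terminal payoffs (K − S): max(-13, 0) = 0, max(11.75, 0) = 11.75
Node 0 (S = 45): V_0 = 1/1.12·[0.4909·0.0000 + 0.5091·11.7500] = 5.3409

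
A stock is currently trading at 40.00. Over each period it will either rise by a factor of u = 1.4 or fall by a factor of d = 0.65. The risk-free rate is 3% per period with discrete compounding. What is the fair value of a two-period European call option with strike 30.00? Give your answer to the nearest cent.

14.73

Risk-neutral probability p = (1 + 0.03 − 0.65)/(1.4 − 0.65) = 0.3800/0.7500 = 0.5067
Terminal stock prices: S_uu = 78.4, S_ud = 36.4, S_dd = 16.9
Terminal payoffs (S − K): max(48.4, 0) = 48.4, max(6.4, 0) = 6.4, max(-13.1, 0) = 0
Node u (S = 56): V_u = 1/1.03·[0.5067·48.4000 + 0.4933·6.4000] = 26.8738
Node d (S = 26): V_d = 1/1.03·[0.5067·6.4000 + 0.4933·0.0000] = 3.1482
Node 0 (S = 40): V_0 = 1/1.03·[0.5067·26.8738 + 0.4933·3.1482] = 14.7274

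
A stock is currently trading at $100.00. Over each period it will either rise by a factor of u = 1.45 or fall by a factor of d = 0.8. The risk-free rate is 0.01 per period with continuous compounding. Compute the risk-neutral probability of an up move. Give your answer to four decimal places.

Risk-neutral probability p = (e^0.01 − 0.8)/(1.45 − 0.8) = 0.2101/0.6500 = 0.3232

p = 0.3232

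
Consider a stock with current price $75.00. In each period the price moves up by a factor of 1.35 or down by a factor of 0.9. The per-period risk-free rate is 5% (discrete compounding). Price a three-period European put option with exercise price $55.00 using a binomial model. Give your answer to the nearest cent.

Risk-neutral probability p = (1 + 0.05 − 0.9)/(1.35 − 0.9) = 0.1500/0.4500 = 0.3333
Terminal stock prices: S_uuu = 184.5, S_uud = 123, S_udd = 82.01, S_ddd = 54.68
Terminal payoffs (K − S): max(-129.5, 0) = 0, max(-68.02, 0) = 0, max(-27.01, 0) = 0, max(0.325, 0) = 0.325
Node uu (S = 136.7): V_uu = 1/1.05·[0.3333·0.0000 + 0.6667·0.0000] = 0.0000
Node ud (S = 91.12): V_ud = 1/1.05·[0.3333·0.0000 + 0.6667·0.0000] = 0.0000
Node dd (S = 60.75): V_dd = 1/1.05·[0.3333·0.0000 + 0.6667·0.3250] = 0.2063
Node u (S = 101.2): V_u = 1/1.05·[0.3333·0.0000 + 0.6667·0.0000] = 0.0000
Node d (S = 67.5): V_d = 1/1.05·[0.3333·0.0000 + 0.6667·0.2063] = 0.1310
Node 0 (S = 75): V_0 = 1/1.05·[0.3333·0.0000 + 0.6667·0.1310] = 0.0832

$0.08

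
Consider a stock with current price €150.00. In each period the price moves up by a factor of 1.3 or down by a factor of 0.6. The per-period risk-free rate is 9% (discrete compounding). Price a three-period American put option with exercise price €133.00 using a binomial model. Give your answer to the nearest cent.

€14.89

Risk-neutral probability p = (1 + 0.09 − 0.6)/(1.3 − 0.6) = 0.4900/0.7000 = 0.7000
Terminal stock prices: S_uuu = 329.6, S_uud = 152.1, S_udd = 70.2, S_ddd = 32.4
Terminal payoffs (K − S): max(-196.6, 0) = 0, max(-19.1, 0) = 0, max(62.8, 0) = 62.8, max(100.6, 0) = 100.6
Node uu (S = 253.5): continuation = 1/1.09·[0.7000·0.0000 + 0.3000·0.0000] = 0.0000; exercise value = 0.0000 ≤ continuation, so V_uu = 0.0000
Node ud (S = 117): continuation = 1/1.09·[0.7000·0.0000 + 0.3000·62.8000] = 17.2844; exercise value = 16.0000 ≤ continuation, so V_ud = 17.2844
Node dd (S = 54): continuation = 1/1.09·[0.7000·62.8000 + 0.3000·100.6000] = 68.0183; exercise value = 79.0000 > continuation, so V_dd = 79.0000 (exercise)
Node u (S = 195): continuation = 1/1.09·[0.7000·0.0000 + 0.3000·17.2844] = 4.7572; exercise value = 0.0000 ≤ continuation, so V_u = 4.7572
Node d (S = 90): continuation = 1/1.09·[0.7000·17.2844 + 0.3000·79.0000] = 32.8432; exercise value = 43.0000 > continuation, so V_d = 43.0000 (exercise)
Node 0 (S = 150): continuation = 1/1.09·[0.7000·4.7572 + 0.3000·43.0000] = 14.8899; exercise value = 0.0000 ≤ continuation, so V_0 = 14.8899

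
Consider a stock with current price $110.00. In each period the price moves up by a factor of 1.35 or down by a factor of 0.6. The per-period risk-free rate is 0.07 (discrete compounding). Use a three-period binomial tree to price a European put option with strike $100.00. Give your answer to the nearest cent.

Risk-neutral probability p = (1 + 0.07 − 0.6)/(1.35 − 0.6) = 0.4700/0.7500 = 0.6267
Terminal stock prices: S_uuu = 270.6, S_uud = 120.3, S_udd = 53.46, S_ddd = 23.76
Terminal payoffs (K − S): max(-170.6, 0) = 0, max(-20.29, 0) = 0, max(46.54, 0) = 46.54, max(76.24, 0) = 76.24
Node uu (S = 200.5): V_uu = 1/1.07·[0.6267·0.0000 + 0.3733·0.0000] = 0.0000
Node ud (S = 89.1): V_ud = 1/1.07·[0.6267·0.0000 + 0.3733·46.5400] = 16.2383
Node dd (S = 39.6): V_dd = 1/1.07·[0.6267·46.5400 + 0.3733·76.2400] = 53.8579
Node u (S = 148.5): V_u = 1/1.07·[0.6267·0.0000 + 0.3733·16.2383] = 5.6657
Node d (S = 66): V_d = 1/1.07·[0.6267·16.2383 + 0.3733·53.8579] = 28.3018
Node 0 (S = 110): V_0 = 1/1.07·[0.6267·5.6657 + 0.3733·28.3018] = 13.1930

$13.19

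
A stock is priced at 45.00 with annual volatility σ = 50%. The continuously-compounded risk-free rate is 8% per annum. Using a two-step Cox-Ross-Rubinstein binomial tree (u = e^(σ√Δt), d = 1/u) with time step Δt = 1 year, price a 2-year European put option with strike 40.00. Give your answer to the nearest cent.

CRR parameters: u = e^(σ√Δt) = e^(0.5·√1) = 1.6487, d = 1/u = 0.6065
Per-period rate: rΔt = 0.08·1 = 0.08, so R = e^0.08 = 1.0833
Risk-neutral probability p = (e^0.08 − 0.6065)/(1.6487 − 0.6065) = 0.4768/1.0422 = 0.4575
Terminal stock prices: S_uu = 122.3, S_ud = 45, S_dd = 16.55
Terminal payoffs (K − S): max(-82.32, 0) = 0, max(-5, 0) = 0, max(23.45, 0) = 23.45
Node u (S = 74.19): V_u = e^(−0.08)·[0.4575·0.0000 + 0.5425·0.0000] = 0.0000
Node d (S = 27.29): V_d = e^(−0.08)·[0.4575·0.0000 + 0.5425·23.4454] = 11.7422
Node 0 (S = 45): V_0 = e^(−0.08)·[0.4575·0.0000 + 0.5425·11.7422] = 5.8809

5.88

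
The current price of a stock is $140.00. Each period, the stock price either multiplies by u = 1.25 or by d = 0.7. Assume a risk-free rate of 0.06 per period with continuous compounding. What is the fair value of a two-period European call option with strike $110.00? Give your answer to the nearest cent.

Risk-neutral probability p = (e^0.06 − 0.7)/(1.25 − 0.7) = 0.3618/0.5500 = 0.6579
Terminal stock prices: S_uu = 218.8, S_ud = 122.5, S_dd = 68.6
Terminal payoffs (S − K): max(108.8, 0) = 108.8, max(12.5, 0) = 12.5, max(-41.4, 0) = 0
Node u (S = 175): V_u = e^(−0.06)·[0.6579·108.7500 + 0.3421·12.5000] = 71.4059
Node d (S = 98): V_d = e^(−0.06)·[0.6579·12.5000 + 0.3421·0.0000] = 7.7447
Node 0 (S = 140): V_0 = e^(−0.06)·[0.6579·71.4059 + 0.3421·7.7447] = 46.7364

$46.74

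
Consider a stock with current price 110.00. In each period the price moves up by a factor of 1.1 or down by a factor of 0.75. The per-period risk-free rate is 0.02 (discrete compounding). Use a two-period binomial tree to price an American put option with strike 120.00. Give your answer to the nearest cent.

13.36

Risk-neutral probability p = (1 + 0.02 − 0.75)/(1.1 − 0.75) = 0.2700/0.3500 = 0.7714
Terminal stock prices: S_uu = 133.1, S_ud = 90.75, S_dd = 61.88
Terminal payoffs (K − S): max(-13.1, 0) = 0, max(29.25, 0) = 29.25, max(58.12, 0) = 58.12
Node u (S = 121): continuation = 1/1.02·[0.7714·0.0000 + 0.2286·29.2500] = 6.5546; exercise value = 0.0000 ≤ continuation, so V_u = 6.5546
Node d (S = 82.5): continuation = 1/1.02·[0.7714·29.2500 + 0.2286·58.1250] = 35.1471; exercise value = 37.5000 > continuation, so V_d = 37.5000 (exercise)
Node 0 (S = 110): continuation = 1/1.02·[0.7714·6.5546 + 0.2286·37.5000] = 13.3606; exercise value = 10.0000 ≤ continuation, so V_0 = 13.3606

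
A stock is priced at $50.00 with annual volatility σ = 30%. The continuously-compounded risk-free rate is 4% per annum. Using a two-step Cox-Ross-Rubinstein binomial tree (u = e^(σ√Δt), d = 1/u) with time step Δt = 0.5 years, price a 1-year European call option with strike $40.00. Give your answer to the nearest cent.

CRR parameters: u = e^(σ√Δt) = e^(0.3·√0.5) = 1.2363, d = 1/u = 0.8089
Per-period rate: rΔt = 0.04·0.5 = 0.02, so R = e^0.02 = 1.0202
Risk-neutral probability p = (e^0.02 − 0.8089)/(1.2363 − 0.8089) = 0.2113/0.4275 = 0.4944
Terminal stock prices: S_uu = 76.42, S_ud = 50, S_dd = 32.71
Terminal payoffs (S − K): max(36.42, 0) = 36.42, max(10, 0) = 10, max(-7.287, 0) = 0
Node u (S = 61.82): V_u = e^(−0.02)·[0.4944·36.4233 + 0.5056·10.0000] = 22.6076
Node d (S = 40.44): V_d = e^(−0.02)·[0.4944·10.0000 + 0.5056·0.0000] = 4.8463
Node 0 (S = 50): V_0 = e^(−0.02)·[0.4944·22.6076 + 0.5056·4.8463] = 13.3581

$13.36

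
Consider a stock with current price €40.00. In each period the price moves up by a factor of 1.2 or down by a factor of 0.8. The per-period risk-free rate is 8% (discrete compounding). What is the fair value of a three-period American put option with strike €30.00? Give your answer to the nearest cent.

Risk-neutral probability p = (1 + 0.08 − 0.8)/(1.2 − 0.8) = 0.2800/0.4000 = 0.7000
Terminal stock prices: S_uuu = 69.12, S_uud = 46.08, S_udd = 30.72, S_ddd = 20.48
Terminal payoffs (K − S): max(-39.12, 0) = 0, max(-16.08, 0) = 0, max(-0.72, 0) = 0, max(9.52, 0) = 9.52
Node uu (S = 57.6): continuation = 1/1.08·[0.7000·0.0000 + 0.3000·0.0000] = 0.0000; exercise value = 0.0000 ≤ continuation, so V_uu = 0.0000
Node ud (S = 38.4): continuation = 1/1.08·[0.7000·0.0000 + 0.3000·0.0000] = 0.0000; exercise value = 0.0000 ≤ continuation, so V_ud = 0.0000
Node dd (S = 25.6): continuation = 1/1.08·[0.7000·0.0000 + 0.3000·9.5200] = 2.6444; exercise value = 4.4000 > continuation, so V_dd = 4.4000 (exercise)
Node u (S = 48): continuation = 1/1.08·[0.7000·0.0000 + 0.3000·0.0000] = 0.0000; exercise value = 0.0000 ≤ continuation, so V_u = 0.0000
Node d (S = 32): continuation = 1/1.08·[0.7000·0.0000 + 0.3000·4.4000] = 1.2222; exercise value = 0.0000 ≤ continuation, so V_d = 1.2222
Node 0 (S = 40): continuation = 1/1.08·[0.7000·0.0000 + 0.3000·1.2222] = 0.3395; exercise value = 0.0000 ≤ continuation, so V_0 = 0.3395

€0.34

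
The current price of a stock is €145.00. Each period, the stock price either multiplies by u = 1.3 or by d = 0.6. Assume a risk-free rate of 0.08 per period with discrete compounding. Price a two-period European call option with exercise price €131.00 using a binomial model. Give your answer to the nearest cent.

€45.98

Risk-neutral probability p = (1 + 0.08 − 0.6)/(1.3 − 0.6) = 0.4800/0.7000 = 0.6857
Terminal stock prices: S_uu = 245.1, S_ud = 113.1, S_dd = 52.2
Terminal payoffs (S − K): max(114.1, 0) = 114.1, max(-17.9, 0) = 0, max(-78.8, 0) = 0
Node u (S = 188.5): V_u = 1/1.08·[0.6857·114.0500 + 0.3143·0.0000] = 72.4127
Node d (S = 87): V_d = 1/1.08·[0.6857·0.0000 + 0.3143·0.0000] = 0.0000
Node 0 (S = 145): V_0 = 1/1.08·[0.6857·72.4127 + 0.3143·0.0000] = 45.9763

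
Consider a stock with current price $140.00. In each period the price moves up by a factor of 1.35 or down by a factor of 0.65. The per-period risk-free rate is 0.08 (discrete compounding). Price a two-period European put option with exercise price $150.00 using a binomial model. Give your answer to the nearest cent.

$22.62

Risk-neutral probability p = (1 + 0.08 − 0.65)/(1.35 − 0.65) = 0.4300/0.7000 = 0.6143
Terminal stock prices: S_uu = 255.2, S_ud = 122.9, S_dd = 59.15
Terminal payoffs (K − S): max(-105.2, 0) = 0, max(27.15, 0) = 27.15, max(90.85, 0) = 90.85
Node u (S = 189): V_u = 1/1.08·[0.6143·0.0000 + 0.3857·27.1500] = 9.6964
Node d (S = 91): V_d = 1/1.08·[0.6143·27.1500 + 0.3857·90.8500] = 47.8889
Node 0 (S = 140): V_0 = 1/1.08·[0.6143·9.6964 + 0.3857·47.8889] = 22.6183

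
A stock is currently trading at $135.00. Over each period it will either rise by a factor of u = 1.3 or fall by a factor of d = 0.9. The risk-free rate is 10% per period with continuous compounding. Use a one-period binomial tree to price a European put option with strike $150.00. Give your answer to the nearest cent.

Risk-neutral probability p = (e^0.1 − 0.9)/(1.3 − 0.9) = 0.2052/0.4000 = 0.5129
Terminal stock prices: S_u = 175.5, S_d = 121.5
Terminal payoffs (K − S): max(-25.5, 0) = 0, max(28.5, 0) = 28.5
Node 0 (S = 135): V_0 = e^(−0.1)·[0.5129·0.0000 + 0.4871·28.5000] = 12.5606

$12.56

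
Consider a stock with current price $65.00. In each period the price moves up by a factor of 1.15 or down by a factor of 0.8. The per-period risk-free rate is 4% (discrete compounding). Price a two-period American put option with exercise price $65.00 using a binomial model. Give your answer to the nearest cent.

$4.96

Risk-neutral probability p = (1 + 0.04 − 0.8)/(1.15 − 0.8) = 0.2400/0.3500 = 0.6857
Terminal stock prices: S_uu = 85.96, S_ud = 59.8, S_dd = 41.6
Terminal payoffs (K − S): max(-20.96, 0) = 0, max(5.2, 0) = 5.2, max(23.4, 0) = 23.4
Node u (S = 74.75): continuation = 1/1.04·[0.6857·0.0000 + 0.3143·5.2000] = 1.5714; exercise value = 0.0000 ≤ continuation, so V_u = 1.5714
Node d (S = 52): continuation = 1/1.04·[0.6857·5.2000 + 0.3143·23.4000] = 10.5000; exercise value = 13.0000 > continuation, so V_d = 13.0000 (exercise)
Node 0 (S = 65): continuation = 1/1.04·[0.6857·1.5714 + 0.3143·13.0000] = 4.9647; exercise value = 0.0000 ≤ continuation, so V_0 = 4.9647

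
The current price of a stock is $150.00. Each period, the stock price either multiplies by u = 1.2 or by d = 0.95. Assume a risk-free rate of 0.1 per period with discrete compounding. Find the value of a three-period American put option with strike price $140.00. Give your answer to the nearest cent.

$0.61

Risk-neutral probability p = (1 + 0.1 − 0.95)/(1.2 − 0.95) = 0.1500/0.2500 = 0.6000
Terminal stock prices: S_uuu = 259.2, S_uud = 205.2, S_udd = 162.4, S_ddd = 128.6
Terminal payoffs (K − S): max(-119.2, 0) = 0, max(-65.2, 0) = 0, max(-22.45, 0) = 0, max(11.39, 0) = 11.39
Node uu (S = 216): continuation = 1/1.1·[0.6000·0.0000 + 0.4000·0.0000] = 0.0000; exercise value = 0.0000 ≤ continuation, so V_uu = 0.0000
Node ud (S = 171): continuation = 1/1.1·[0.6000·0.0000 + 0.4000·0.0000] = 0.0000; exercise value = 0.0000 ≤ continuation, so V_ud = 0.0000
Node dd (S = 135.4): continuation = 1/1.1·[0.6000·0.0000 + 0.4000·11.3938] = 4.1432; exercise value = 4.6250 > continuation, so V_dd = 4.6250 (exercise)
Node u (S = 180): continuation = 1/1.1·[0.6000·0.0000 + 0.4000·0.0000] = 0.0000; exercise value = 0.0000 ≤ continuation, so V_u = 0.0000
Node d (S = 142.5): continuation = 1/1.1·[0.6000·0.0000 + 0.4000·4.6250] = 1.6818; exercise value = 0.0000 ≤ continuation, so V_d = 1.6818
Node 0 (S = 150): continuation = 1/1.1·[0.6000·0.0000 + 0.4000·1.6818] = 0.6116; exercise value = 0.0000 ≤ continuation, so V_0 = 0.6116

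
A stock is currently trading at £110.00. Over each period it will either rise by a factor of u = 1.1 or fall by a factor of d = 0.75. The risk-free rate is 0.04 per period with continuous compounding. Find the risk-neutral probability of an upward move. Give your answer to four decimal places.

Risk-neutral probability p = (e^0.04 − 0.75)/(1.1 − 0.75) = 0.2908/0.3500 = 0.8309

p = 0.8309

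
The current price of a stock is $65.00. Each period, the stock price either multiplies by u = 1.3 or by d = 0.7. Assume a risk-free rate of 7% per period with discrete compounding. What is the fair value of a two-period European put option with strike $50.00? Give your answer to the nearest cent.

Risk-neutral probability p = (1 + 0.07 − 0.7)/(1.3 − 0.7) = 0.3700/0.6000 = 0.6167
Terminal stock prices: S_uu = 109.9, S_ud = 59.15, S_dd = 31.85
Terminal payoffs (K − S): max(-59.85, 0) = 0, max(-9.15, 0) = 0, max(18.15, 0) = 18.15
Node u (S = 84.5): V_u = 1/1.07·[0.6167·0.0000 + 0.3833·0.0000] = 0.0000
Node d (S = 45.5): V_d = 1/1.07·[0.6167·0.0000 + 0.3833·18.1500] = 6.5023
Node 0 (S = 65): V_0 = 1/1.07·[0.6167·0.0000 + 0.3833·6.5023] = 2.3295

$2.33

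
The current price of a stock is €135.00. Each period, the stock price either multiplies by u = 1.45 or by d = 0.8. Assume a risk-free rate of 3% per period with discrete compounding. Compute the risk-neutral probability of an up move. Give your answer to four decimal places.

p = 0.3538

Risk-neutral probability p = (1 + 0.03 − 0.8)/(1.45 − 0.8) = 0.2300/0.6500 = 0.3538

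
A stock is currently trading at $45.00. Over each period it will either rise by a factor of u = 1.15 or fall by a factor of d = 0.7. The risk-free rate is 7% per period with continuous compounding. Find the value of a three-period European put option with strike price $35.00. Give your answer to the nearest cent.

$0.66

Risk-neutral probability p = (e^0.07 − 0.7)/(1.15 − 0.7) = 0.3725/0.4500 = 0.8278
Terminal stock prices: S_uuu = 68.44, S_uud = 41.66, S_udd = 25.36, S_ddd = 15.43
Terminal payoffs (K − S): max(-33.44, 0) = 0, max(-6.659, 0) = 0, max(9.643, 0) = 9.643, max(19.57, 0) = 19.57
Node uu (S = 59.51): V_uu = e^(−0.07)·[0.8278·0.0000 + 0.1722·0.0000] = 0.0000
Node ud (S = 36.22): V_ud = e^(−0.07)·[0.8278·0.0000 + 0.1722·9.6425] = 1.5482
Node dd (S = 22.05): V_dd = e^(−0.07)·[0.8278·9.6425 + 0.1722·19.5650] = 10.5838
Node u (S = 51.75): V_u = e^(−0.07)·[0.8278·0.0000 + 0.1722·1.5482] = 0.2486
Node d (S = 31.5): V_d = e^(−0.07)·[0.8278·1.5482 + 0.1722·10.5838] = 2.8943
Node 0 (S = 45): V_0 = e^(−0.07)·[0.8278·0.2486 + 0.1722·2.8943] = 0.6566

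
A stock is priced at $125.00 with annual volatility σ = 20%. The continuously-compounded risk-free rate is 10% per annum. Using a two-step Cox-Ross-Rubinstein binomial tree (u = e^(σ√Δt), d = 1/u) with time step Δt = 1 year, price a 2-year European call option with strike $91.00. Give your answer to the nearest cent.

CRR parameters: u = e^(σ√Δt) = e^(0.2·√1) = 1.2214, d = 1/u = 0.8187
Per-period rate: rΔt = 0.1·1 = 0.1, so R = e^0.1 = 1.1052
Risk-neutral probability p = (e^0.1 − 0.8187)/(1.2214 − 0.8187) = 0.2864/0.4027 = 0.7113
Terminal stock prices: S_uu = 186.5, S_ud = 125, S_dd = 83.79
Terminal payoffs (S − K): max(95.48, 0) = 95.48, max(34, 0) = 34, max(-7.21, 0) = 0
Node u (S = 152.7): V_u = e^(−0.1)·[0.7113·95.4781 + 0.2887·34.0000] = 70.3351
Node d (S = 102.3): V_d = e^(−0.1)·[0.7113·34.0000 + 0.2887·0.0000] = 21.8843
Node 0 (S = 125): V_0 = e^(−0.1)·[0.7113·70.3351 + 0.2887·21.8843] = 50.9873

$50.99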